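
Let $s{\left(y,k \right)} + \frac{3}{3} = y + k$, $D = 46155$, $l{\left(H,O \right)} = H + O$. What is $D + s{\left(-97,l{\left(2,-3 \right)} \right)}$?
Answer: $46056$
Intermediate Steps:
$s{\left(y,k \right)} = -1 + k + y$ ($s{\left(y,k \right)} = -1 + \left(y + k\right) = -1 + \left(k + y\right) = -1 + k + y$)
$D + s{\left(-97,l{\left(2,-3 \right)} \right)} = 46155 - 99 = 46056$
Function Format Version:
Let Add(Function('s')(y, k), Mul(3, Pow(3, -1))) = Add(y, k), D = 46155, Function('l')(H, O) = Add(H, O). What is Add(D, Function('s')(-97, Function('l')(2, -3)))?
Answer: 46056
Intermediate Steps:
Function('s')(y, k) = Add(-1, k, y) (Function('s')(y, k) = Add(-1, Add(y, k)) = Add(-1, Add(k, y)) = Add(-1, k, y))
Add(D, Function('s')(-97, Function('l')(2, -3))) = Add(46155, Add(-1, Add(2, -3), -97)) = Add(46155, Add(-1, -1, -97)) = Add(46155, -99) = 46056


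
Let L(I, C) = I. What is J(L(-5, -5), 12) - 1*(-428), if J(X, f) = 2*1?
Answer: 430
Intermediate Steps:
J(X, f) = 2
J(L(-5, -5), 12) - 1*(-428) = 2 - 1*(-428) = 2 + 428 = 430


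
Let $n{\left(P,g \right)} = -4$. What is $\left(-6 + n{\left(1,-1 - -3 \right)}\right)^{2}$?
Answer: $100$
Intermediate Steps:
$\left(-6 + n{\left(1,-1 - -3 \right)}\right)^{2} = \left(-6 - 4\right)^{2} = \left(-10\right)^{2} = 100$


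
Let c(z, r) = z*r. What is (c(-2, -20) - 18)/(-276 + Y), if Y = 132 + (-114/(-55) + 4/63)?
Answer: -38115/245779 ≈ -0.15508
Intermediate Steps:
c(z, r) = r*z
Y = 464782/3465 (Y = 132 + (-114*(-1/55) + 4*(1/63)) = 132 + (114/55 + 4/63) = 132 + 7402/3465 = 464782/3465 ≈ 134.14)
(c(-2, -20) - 18)/(-276 + Y) = (-20*(-2) - 18)/(-276 + 464782/3465) = (40 - 18)/(-491558/3465) = 22*(-3465/491558) = -38115/245779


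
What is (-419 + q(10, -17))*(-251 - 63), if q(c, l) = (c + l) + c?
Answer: 130624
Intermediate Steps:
q(c, l) = l + 2*c
(-419 + q(10, -17))*(-251 - 63) = (-419 + (-17 + 2*10))*(-251 - 63) = (-419 + (-17 + 20))*(-314) = (-419 + 3)*(-314) = -416*(-314) = 130624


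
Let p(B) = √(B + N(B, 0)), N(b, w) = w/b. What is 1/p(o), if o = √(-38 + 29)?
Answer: -√3*I^(3/2)/3 ≈ 0.40825 - 0.40825*I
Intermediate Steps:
o = 3*I (o = √(-9) = 3*I ≈ 3.0*I)
p(B) = √B (p(B) = √(B + 0/B) = √(B + 0) = √B)
1/p(o) = 1/(√(3*I)) = 1/(√3*√I) = -√3*I^(3/2)/3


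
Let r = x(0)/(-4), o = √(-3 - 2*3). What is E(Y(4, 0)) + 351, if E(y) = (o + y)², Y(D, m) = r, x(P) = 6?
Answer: 1377/4 - 9*I ≈ 344.25 - 9.0*I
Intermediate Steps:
o = 3*I (o = √(-3 - 6) = √(-9) = 3*I ≈ 3.0*I)
r = -3/2 (r = 6/(-4) = 6*(-¼) = -3/2 ≈ -1.5000)
Y(D, m) = -3/2
E(y) = (y + 3*I)² (E(y) = (3*I + y)² = (y + 3*I)²)
E(Y(4, 0)) + 351 = (-3/2 + 3*I)² + 351 = 351 + (-3/2 + 3*I)²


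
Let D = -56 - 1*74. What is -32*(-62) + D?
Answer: 1854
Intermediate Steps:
D = -130 (D = -56 - 74 = -130)
-32*(-62) + D = -32*(-62) - 130 = 1984 - 130 = 1854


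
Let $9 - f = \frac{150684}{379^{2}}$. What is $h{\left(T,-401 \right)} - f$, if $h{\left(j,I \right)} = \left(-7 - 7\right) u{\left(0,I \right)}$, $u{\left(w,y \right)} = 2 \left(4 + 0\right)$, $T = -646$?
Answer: $- \frac{17229877}{143641} \approx -119.95$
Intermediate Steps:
$u{\left(w,y \right)} = 8$ ($u{\left(w,y \right)} = 2 \cdot 4 = 8$)
$h{\left(j,I \right)} = -112$ ($h{\left(j,I \right)} = \left(-7 - 7\right) 8 = \left(-14\right) 8 = -112$)
$f = \frac{1142085}{143641}$ ($f = 9 - \frac{150684}{379^{2}} = 9 - \frac{150684}{143641} = \frac{1142085}{143641} \approx 7.951$)
$h{\left(T,-401 \right)} - f = -112 - \frac{1142085}{143641} = - \frac{17229877}{143641}$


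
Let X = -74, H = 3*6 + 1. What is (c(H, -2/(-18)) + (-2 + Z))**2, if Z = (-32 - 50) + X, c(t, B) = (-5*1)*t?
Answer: 64009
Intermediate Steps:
H = 19 (H = 18 + 1 = 19)
c(t, B) = -5*t
Z = -156 (Z = (-32 - 50) - 74 = -82 - 74 = -156)
(c(H, -2/(-18)) + (-2 + Z))**2 = (-5*19 + (-2 - 156))**2 = (-95 - 158)**2 = (-253)**2 = 64009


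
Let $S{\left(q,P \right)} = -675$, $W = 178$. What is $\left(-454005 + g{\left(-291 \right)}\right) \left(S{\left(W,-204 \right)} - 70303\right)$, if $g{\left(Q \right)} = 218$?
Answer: $32208893686$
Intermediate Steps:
$\left(-454005 + g{\left(-291 \right)}\right) \left(S{\left(W,-204 \right)} - 70303\right) = \left(-454005 + 218\right) \left(-675 - 70303\right) = \left(-453787\right) \left(-70978\right) = 32208893686$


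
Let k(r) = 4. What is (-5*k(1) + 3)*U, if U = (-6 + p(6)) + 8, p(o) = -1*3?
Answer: 17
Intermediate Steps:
p(o) = -3
U = -1 (U = (-6 - 3) + 8 = -9 + 8 = -1)
(-5*k(1) + 3)*U = (-5*4 + 3)*(-1) = (-20 + 3)*(-1) = -17*(-1) = 17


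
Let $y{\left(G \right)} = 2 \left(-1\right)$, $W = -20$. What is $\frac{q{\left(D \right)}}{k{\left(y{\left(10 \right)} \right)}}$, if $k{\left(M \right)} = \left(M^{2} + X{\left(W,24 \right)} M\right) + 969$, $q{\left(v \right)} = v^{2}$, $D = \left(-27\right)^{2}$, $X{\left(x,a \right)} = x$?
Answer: $\frac{531441}{1013} \approx 524.62$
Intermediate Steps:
$D = 729$
$y{\left(G \right)} = -2$
$k{\left(M \right)} = 969 + M^{2} - 20 M$ ($k{\left(M \right)} = \left(M^{2} - 20 M\right) + 969 = 969 + M^{2} - 20 M$)
$\frac{q{\left(D \right)}}{k{\left(y{\left(10 \right)} \right)}} = \frac{729^{2}}{969 + \left(-2\right)^{2} - -40} = \frac{531441}{969 + 4 + 40} = \frac{531441}{1013}$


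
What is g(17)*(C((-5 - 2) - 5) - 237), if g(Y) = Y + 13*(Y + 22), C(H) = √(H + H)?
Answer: -124188 + 1048*I*√6 ≈ -1.2419e+5 + 2567.1*I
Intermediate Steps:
C(H) = √2*√H (C(H) = √(2*H) = √2*√H)
g(Y) = 286 + 14*Y (g(Y) = Y + 13*(22 + Y) = Y + (286 + 13*Y) = 286 + 14*Y)
g(17)*(C((-5 - 2) - 5) - 237) = (286 + 14*17)*(√2*√((-5 - 2) - 5) - 237) = (286 + 238)*(√2*√(-7 - 5) - 237) = 524*(√2*√(-12) - 237) = 524*(√2*(2*I*√3) - 237) = 524*(2*I*√6 - 237) = 524*(-237 + 2*I*√6) = -124188 + 1048*I*√6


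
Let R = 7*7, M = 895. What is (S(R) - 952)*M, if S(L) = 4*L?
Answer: -676620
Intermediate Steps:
R = 49
(S(R) - 952)*M = (4*49 - 952)*895 = (196 - 952)*895 = -756*895 = -676620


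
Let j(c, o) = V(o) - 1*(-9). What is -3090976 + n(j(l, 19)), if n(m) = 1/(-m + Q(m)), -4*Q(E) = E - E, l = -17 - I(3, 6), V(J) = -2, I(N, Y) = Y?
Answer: -21636833/7 ≈ -3.0910e+6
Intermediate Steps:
l = -23 (l = -17 - 1*6 = -17 - 6 = -23)
j(c, o) = 7 (j(c, o) = -2 - 1*(-9) = -2 + 9 = 7)
Q(E) = 0 (Q(E) = -(E - E)/4 = -1/4*0 = 0)
n(m) = -1/m (n(m) = 1/(-m + 0) = 1/(-m) = -1/m)
-3090976 + n(j(l, 19)) = -3090976 - 1/7 = -21636833/7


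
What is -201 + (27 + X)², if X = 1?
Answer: 583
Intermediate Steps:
-201 + (27 + X)² = -201 + (27 + 1)² = -201 + 28² = -201 + 784 = 583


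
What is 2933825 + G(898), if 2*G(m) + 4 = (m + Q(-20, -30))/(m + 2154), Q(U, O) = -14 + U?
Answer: 2238507057/763 ≈ 2.9338e+6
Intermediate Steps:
G(m) = -2 + (-34 + m)/(2*(2154 + m)) (G(m) = -2 + ((m + (-14 - 20))/(m + 2154))/2 = -2 + ((m - 34)/(2154 + m))/2 = -2 + ((-34 + m)/(2154 + m))/2 = -2 + (-34 + m)/(2*(2154 + m)))
2933825 + G(898) = 2933825 + (-8650 - 3*898)/(2*(2154 + 898)) = 2933825 + (½)*(-8650 - 2694)/3052 = 2933825 + (½)*(1/3052)*(-11344) = 2933825 - 1418/763 = 2238507057/763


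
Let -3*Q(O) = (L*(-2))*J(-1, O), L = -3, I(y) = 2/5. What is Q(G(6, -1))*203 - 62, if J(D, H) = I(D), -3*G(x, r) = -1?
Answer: -1122/5 ≈ -224.40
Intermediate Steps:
I(y) = 2/5 (I(y) = 2*(1/5) = 2/5)
G(x, r) = 1/3 (G(x, r) = -1/3*(-1) = 1/3)
J(D, H) = 2/5
Q(O) = -4/5 (Q(O) = -(-3*(-2))*2/(3*5) = -2*2/5 = -1/3*12/5 = -4/5)
Q(G(6, -1))*203 - 62 = -4/5*203 - 62 = -812/5 - 62 = -1122/5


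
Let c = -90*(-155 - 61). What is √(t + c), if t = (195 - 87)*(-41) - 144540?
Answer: 6*I*√3598 ≈ 359.9*I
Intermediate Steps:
c = 19440 (c = -90*(-216) = 19440)
t = -148968 (t = 108*(-41) - 144540 = -4428 - 144540 = -148968)
√(t + c) = √(-148968 + 19440) = √(-129528) = 6*I*√3598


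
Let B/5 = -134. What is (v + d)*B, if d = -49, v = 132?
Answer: -55610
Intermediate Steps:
B = -670 (B = 5*(-134) = -670)
(v + d)*B = (132 - 49)*(-670) = 83*(-670) = -55610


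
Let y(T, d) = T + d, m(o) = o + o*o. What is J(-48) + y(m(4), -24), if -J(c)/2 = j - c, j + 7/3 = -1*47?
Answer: -4/3 ≈ -1.3333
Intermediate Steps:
j = -148/3 (j = -7/3 - 1*47 = -7/3 - 47 = -148/3 ≈ -49.333)
m(o) = o + o²
J(c) = 296/3 + 2*c (J(c) = -2*(-148/3 - c) = 296/3 + 2*c)
J(-48) + y(m(4), -24) = (296/3 + 2*(-48)) + (4*(1 + 4) - 24) = (296/3 - 96) + (4*5 - 24) = 8/3 + (20 - 24) = 8/3 - 4 = -4/3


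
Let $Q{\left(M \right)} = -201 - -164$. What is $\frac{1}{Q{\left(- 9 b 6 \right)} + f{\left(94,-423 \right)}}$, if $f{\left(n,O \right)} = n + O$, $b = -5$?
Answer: $- \frac{1}{366} \approx -0.0027322$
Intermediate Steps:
$f{\left(n,O \right)} = O + n$
$Q{\left(M \right)} = -37$ ($Q{\left(M \right)} = -201 + 164 = -37$)
$\frac{1}{Q{\left(- 9 b 6 \right)} + f{\left(94,-423 \right)}} = \frac{1}{-37 + \left(-423 + 94\right)} = \frac{1}{-37 - 329} = \frac{1}{-366} = - \frac{1}{366}$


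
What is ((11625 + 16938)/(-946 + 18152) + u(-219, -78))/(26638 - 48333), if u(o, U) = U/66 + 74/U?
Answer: 3472757/160138908930 ≈ 2.1686e-5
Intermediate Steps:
u(o, U) = 74/U + U/66 (u(o, U) = U*(1/66) + 74/U = U/66 + 74/U = 74/U + U/66)
((11625 + 16938)/(-946 + 18152) + u(-219, -78))/(26638 - 48333) = ((11625 + 16938)/(-946 + 18152) + (74/(-78) + (1/66)*(-78)))/(26638 - 48333) = (28563/17206 + (74*(-1/78) - 13/11))/(-21695) = (28563*(1/17206) + (-37/39 - 13/11))*(-1/21695) = (28563/17206 - 914/429)*(-1/21695) = -3472757/7381374*(-1/21695) = 3472757/160138908930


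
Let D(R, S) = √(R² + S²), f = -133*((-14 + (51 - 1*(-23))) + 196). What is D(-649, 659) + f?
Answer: -34048 + √855482 ≈ -33123.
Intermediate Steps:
f = -34048 (f = -133*((-14 + (51 + 23)) + 196) = -133*((-14 + 74) + 196) = -133*(60 + 196) = -133*256 = -34048)
D(-649, 659) + f = √((-649)² + 659²) - 34048 = √(421201 + 434281) - 34048 = √855482 - 34048 = -34048 + √855482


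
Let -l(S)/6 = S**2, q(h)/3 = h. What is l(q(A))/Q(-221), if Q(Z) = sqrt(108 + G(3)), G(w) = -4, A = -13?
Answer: -351*sqrt(26)/2 ≈ -894.88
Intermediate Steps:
q(h) = 3*h
l(S) = -6*S**2
Q(Z) = 2*sqrt(26) (Q(Z) = sqrt(108 - 4) = sqrt(104) = 2*sqrt(26))
l(q(A))/Q(-221) = (-6*(3*(-13))**2)/((2*sqrt(26))) = (-6*(-39)**2)*(sqrt(26)/52) = (-6*1521)*(sqrt(26)/52) = -351*sqrt(26)/2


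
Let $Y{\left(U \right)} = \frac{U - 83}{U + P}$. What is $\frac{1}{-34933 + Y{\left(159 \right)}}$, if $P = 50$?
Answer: $- \frac{11}{384259} \approx -2.8627 \cdot 10^{-5}$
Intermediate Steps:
$Y{\left(U \right)} = \frac{-83 + U}{50 + U}$ ($Y{\left(U \right)} = \frac{U - 83}{U + 50} = \frac{-83 + U}{50 + U}$)
$\frac{1}{-34933 + Y{\left(159 \right)}} = \frac{1}{-34933 + \frac{-83 + 159}{50 + 159}} = \frac{1}{-34933 + \frac{1}{209} \cdot 76} = \frac{1}{-34933 + \frac{4}{11}} = \frac{1}{- \frac{384259}{11}} = - \frac{11}{384259}$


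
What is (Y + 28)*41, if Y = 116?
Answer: 5904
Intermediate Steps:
(Y + 28)*41 = (116 + 28)*41 = 144*41 = 5904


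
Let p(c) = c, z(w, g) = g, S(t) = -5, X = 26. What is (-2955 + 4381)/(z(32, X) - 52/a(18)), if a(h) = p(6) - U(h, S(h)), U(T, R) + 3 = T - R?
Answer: 4991/104 ≈ 47.990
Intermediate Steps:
U(T, R) = -3 + T - R (U(T, R) = -3 + (T - R) = -3 + T - R)
a(h) = 4 - h (a(h) = 6 - (-3 + h - 1*(-5)) = 6 - (-3 + h + 5) = 6 - (2 + h) = 6 + (-2 - h) = 4 - h)
(-2955 + 4381)/(z(32, X) - 52/a(18)) = (-2955 + 4381)/(26 - 52/(4 - 1*18)) = 1426/(26 - 52/(4 - 18)) = 1426/(26 - 52/(-14)) = 1426/(26 - 52*(-1/14)) = 1426/(26 + 26/7) = 1426/(208/7) = 1426*(7/208) = 4991/104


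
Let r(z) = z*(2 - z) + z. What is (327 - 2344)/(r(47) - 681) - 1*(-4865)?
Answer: 13375902/2749 ≈ 4865.7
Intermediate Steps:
r(z) = z + z*(2 - z)
(327 - 2344)/(r(47) - 681) - 1*(-4865) = (327 - 2344)/(47*(3 - 1*47) - 681) - 1*(-4865) = -2017/(47*(3 - 47) - 681) + 4865 = -2017/(47*(-44) - 681) + 4865 = -2017/(-2068 - 681) + 4865 = -2017/(-2749) + 4865 = -2017*(-1/2749) + 4865 = 2017/2749 + 4865 = 13375902/2749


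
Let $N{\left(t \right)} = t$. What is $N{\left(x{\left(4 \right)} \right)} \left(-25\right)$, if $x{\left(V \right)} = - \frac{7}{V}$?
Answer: $\frac{175}{4} \approx 43.75$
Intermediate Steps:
$N{\left(x{\left(4 \right)} \right)} \left(-25\right) = - \frac{7}{4} \left(-25\right) = \left(-7\right) \frac{1}{4} \left(-25\right) = \left(- \frac{7}{4}\right) \left(-25\right) = \frac{175}{4}$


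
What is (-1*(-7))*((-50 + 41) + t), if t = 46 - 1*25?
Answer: 84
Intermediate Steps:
t = 21 (t = 46 - 25 = 21)
(-1*(-7))*((-50 + 41) + t) = (-1*(-7))*((-50 + 41) + 21) = 7*(-9 + 21) = 7*12 = 84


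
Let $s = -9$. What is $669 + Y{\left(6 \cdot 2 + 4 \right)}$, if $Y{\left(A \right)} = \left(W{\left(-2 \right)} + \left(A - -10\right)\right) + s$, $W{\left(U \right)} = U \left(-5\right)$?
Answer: $696$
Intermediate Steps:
$W{\left(U \right)} = - 5 U$
$Y{\left(A \right)} = 11 + A$ ($Y{\left(A \right)} = \left(\left(-5\right) \left(-2\right) + \left(A - -10\right)\right) - 9 = \left(10 + \left(A + 10\right)\right) - 9 = \left(10 + \left(10 + A\right)\right) - 9 = \left(20 + A\right) - 9 = 11 + A$)
$669 + Y{\left(6 \cdot 2 + 4 \right)} = 669 + \left(11 + \left(6 \cdot 2 + 4\right)\right) = 669 + \left(11 + \left(12 + 4\right)\right) = 669 + \left(11 + 16\right) = 669 + 27 = 696$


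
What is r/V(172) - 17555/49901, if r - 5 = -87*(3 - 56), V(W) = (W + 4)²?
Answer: -39180083/193216672 ≈ -0.20278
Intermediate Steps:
V(W) = (4 + W)²
r = 4616 (r = 5 - 87*(3 - 56) = 5 - 87*(-53) = 5 + 4611 = 4616)
r/V(172) - 17555/49901 = 4616/((4 + 172)²) - 17555/49901 = 4616/(176²) - 17555*1/49901 = 4616/30976 - 17555/49901 = 4616*(1/30976) - 17555/49901 = 577/3872 - 17555/49901 = -39180083/193216672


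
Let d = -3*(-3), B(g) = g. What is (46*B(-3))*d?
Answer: -1242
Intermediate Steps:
d = 9
(46*B(-3))*d = (46*(-3))*9 = -138*9 = -1242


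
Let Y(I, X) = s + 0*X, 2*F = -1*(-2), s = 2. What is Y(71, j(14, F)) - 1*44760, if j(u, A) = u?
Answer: -44758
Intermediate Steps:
F = 1 (F = (-1*(-2))/2 = (1/2)*2 = 1)
Y(I, X) = 2 (Y(I, X) = 2 + 0*X = 2 + 0 = 2)
Y(71, j(14, F)) - 1*44760 = 2 - 1*44760 = 2 - 44760 = -44758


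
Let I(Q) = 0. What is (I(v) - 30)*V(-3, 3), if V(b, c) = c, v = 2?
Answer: -90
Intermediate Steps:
(I(v) - 30)*V(-3, 3) = (0 - 30)*3 = -30*3 = -90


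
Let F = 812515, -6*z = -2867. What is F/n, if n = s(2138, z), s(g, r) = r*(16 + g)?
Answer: 812515/1029253 ≈ 0.78942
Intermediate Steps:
z = 2867/6 (z = -1/6*(-2867) = 2867/6 ≈ 477.83)
n = 1029253 (n = 2867*(16 + 2138)/6 = (2867/6)*2154 = 1029253)
F/n = 812515/1029253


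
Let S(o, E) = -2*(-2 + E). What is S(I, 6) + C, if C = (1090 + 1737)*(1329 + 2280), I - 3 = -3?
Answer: 10202635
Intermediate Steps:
I = 0 (I = 3 - 3 = 0)
S(o, E) = 4 - 2*E
C = 10202643 (C = 2827*3609 = 10202643)
S(I, 6) + C = (4 - 2*6) + 10202643 = (4 - 12) + 10202643 = -8 + 10202643 = 10202635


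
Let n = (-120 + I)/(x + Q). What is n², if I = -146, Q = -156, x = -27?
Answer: 70756/33489 ≈ 2.1128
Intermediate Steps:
n = 266/183 (n = (-120 - 146)/(-27 - 156) = -266/(-183) = -266*(-1/183) = 266/183 ≈ 1.4536)
n² = (266/183)² = 70756/33489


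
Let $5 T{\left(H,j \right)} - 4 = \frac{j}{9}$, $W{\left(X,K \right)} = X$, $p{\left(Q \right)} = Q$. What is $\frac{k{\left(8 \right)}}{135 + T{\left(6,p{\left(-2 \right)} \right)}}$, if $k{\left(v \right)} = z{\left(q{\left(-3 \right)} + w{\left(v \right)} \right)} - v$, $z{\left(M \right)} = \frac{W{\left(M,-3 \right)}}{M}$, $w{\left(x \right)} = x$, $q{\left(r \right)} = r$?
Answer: $- \frac{315}{6109} \approx -0.051563$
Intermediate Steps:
$T{\left(H,j \right)} = \frac{4}{5} + \frac{j}{45}$ ($T{\left(H,j \right)} = \frac{4}{5} + \frac{j \frac{1}{9}}{5} = \frac{4}{5} + \frac{\frac{1}{9} j}{5} = \frac{4}{5} + \frac{j}{45}$)
$z{\left(M \right)} = 1$ ($z{\left(M \right)} = \frac{M}{M} = 1$)
$k{\left(v \right)} = 1 - v$
$\frac{k{\left(8 \right)}}{135 + T{\left(6,p{\left(-2 \right)} \right)}} = \frac{1 - 8}{135 + \left(\frac{4}{5} + \frac{1}{45} \left(-2\right)\right)} = \frac{1 - 8}{135 + \left(\frac{4}{5} - \frac{2}{45}\right)} = - \frac{7}{135 + \frac{34}{45}} = - \frac{7}{\frac{6109}{45}} = \left(-7\right) \frac{45}{6109} = - \frac{315}{6109}$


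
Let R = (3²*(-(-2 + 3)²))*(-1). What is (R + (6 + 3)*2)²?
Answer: 729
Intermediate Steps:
R = 9 (R = (9*(-1*1²))*(-1) = (9*(-1*1))*(-1) = (9*(-1))*(-1) = -9*(-1) = 9)
(R + (6 + 3)*2)² = (9 + (6 + 3)*2)² = (9 + 9*2)² = (9 + 18)² = 27² = 729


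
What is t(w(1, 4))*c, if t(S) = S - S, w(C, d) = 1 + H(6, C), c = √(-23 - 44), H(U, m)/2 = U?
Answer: 0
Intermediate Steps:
H(U, m) = 2*U
c = I*√67 (c = √(-67) = I*√67 ≈ 8.1853*I)
w(C, d) = 13 (w(C, d) = 1 + 2*6 = 1 + 12 = 13)
t(S) = 0
t(w(1, 4))*c = 0*(I*√67) = 0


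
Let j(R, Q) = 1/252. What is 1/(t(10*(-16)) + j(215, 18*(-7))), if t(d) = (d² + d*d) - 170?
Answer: 252/12859561 ≈ 1.9596e-5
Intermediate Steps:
j(R, Q) = 1/252
t(d) = -170 + 2*d² (t(d) = (d² + d²) - 170 = 2*d² - 170 = -170 + 2*d²)
1/(t(10*(-16)) + j(215, 18*(-7))) = 1/((-170 + 2*(10*(-16))²) + 1/252) = 1/((-170 + 2*(-160)²) + 1/252) = 1/((-170 + 2*25600) + 1/252) = 1/((-170 + 51200) + 1/252) = 1/(51030 + 1/252) = 1/(12859561/252) = 252/12859561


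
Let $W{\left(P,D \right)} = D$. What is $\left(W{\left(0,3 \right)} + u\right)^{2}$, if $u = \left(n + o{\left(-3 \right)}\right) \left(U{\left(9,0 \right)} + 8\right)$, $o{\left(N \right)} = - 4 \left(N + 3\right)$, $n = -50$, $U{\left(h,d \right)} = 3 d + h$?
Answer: $717409$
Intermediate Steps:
$U{\left(h,d \right)} = h + 3 d$
$o{\left(N \right)} = -12 - 4 N$ ($o{\left(N \right)} = - 4 \left(3 + N\right) = -12 - 4 N$)
$u = -850$ ($u = \left(-50 - 0\right) \left(\left(9 + 3 \cdot 0\right) + 8\right) = \left(-50 + \left(-12 + 12\right)\right) \left(\left(9 + 0\right) + 8\right) = \left(-50 + 0\right) \left(9 + 8\right) = \left(-50\right) 17 = -850$)
$\left(W{\left(0,3 \right)} + u\right)^{2} = \left(3 - 850\right)^{2} = \left(-847\right)^{2} = 717409$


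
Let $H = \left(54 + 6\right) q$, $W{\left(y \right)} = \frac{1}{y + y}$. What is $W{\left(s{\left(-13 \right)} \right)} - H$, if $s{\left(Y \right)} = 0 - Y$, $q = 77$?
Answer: $- \frac{120119}{26} \approx -4620.0$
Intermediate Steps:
$s{\left(Y \right)} = - Y$
$W{\left(y \right)} = \frac{1}{2 y}$
$H = 4620$ ($H = \left(54 + 6\right) 77 = 60 \cdot 77 = 4620$)
$W{\left(s{\left(-13 \right)} \right)} - H = \frac{1}{2 \left(\left(-1\right) \left(-13\right)\right)} - 4620 = \frac{1}{2 \cdot 13} - 4620 = \frac{1}{2} \cdot \frac{1}{13} - 4620 = \frac{1}{26} - 4620 = - \frac{120119}{26}$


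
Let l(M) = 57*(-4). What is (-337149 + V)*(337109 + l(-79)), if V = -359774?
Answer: -234780117163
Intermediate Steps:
l(M) = -228
(-337149 + V)*(337109 + l(-79)) = (-337149 - 359774)*(337109 - 228) = -696923*336881 = -234780117163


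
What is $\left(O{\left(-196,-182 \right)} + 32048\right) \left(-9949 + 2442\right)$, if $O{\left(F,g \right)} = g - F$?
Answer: $-240689434$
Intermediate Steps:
$\left(O{\left(-196,-182 \right)} + 32048\right) \left(-9949 + 2442\right) = \left(\left(-182 - -196\right) + 32048\right) \left(-9949 + 2442\right) = \left(\left(-182 + 196\right) + 32048\right) \left(-7507\right) = \left(14 + 32048\right) \left(-7507\right) = 32062 \left(-7507\right) = -240689434$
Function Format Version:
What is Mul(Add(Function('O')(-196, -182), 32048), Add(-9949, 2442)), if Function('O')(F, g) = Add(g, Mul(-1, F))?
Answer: -240689434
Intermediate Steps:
Mul(Add(Function('O')(-196, -182), 32048), Add(-9949, 2442)) = Mul(Add(Add(-182, Mul(-1, -196)), 32048), Add(-9949, 2442)) = Mul(Add(Add(-182, 196), 32048), -7507) = Mul(Add(14, 32048), -7507) = Mul(32062, -7507) = -240689434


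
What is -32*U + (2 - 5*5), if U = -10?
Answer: 297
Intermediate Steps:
-32*U + (2 - 5*5) = -32*(-10) + (2 - 5*5) = 320 + (2 - 25) = 320 - 23 = 297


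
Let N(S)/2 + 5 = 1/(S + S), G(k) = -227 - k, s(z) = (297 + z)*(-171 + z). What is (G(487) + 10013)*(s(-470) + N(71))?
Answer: 73208181506/71 ≈ 1.0311e+9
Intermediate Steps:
s(z) = (-171 + z)*(297 + z)
N(S) = -10 + 1/S (N(S) = -10 + 2/(S + S) = -10 + 2/((2*S)) = -10 + 2*(1/(2*S)) = -10 + 1/S)
(G(487) + 10013)*(s(-470) + N(71)) = ((-227 - 1*487) + 10013)*((-50787 + (-470)**2 + 126*(-470)) + (-10 + 1/71)) = ((-227 - 487) + 10013)*((-50787 + 220900 - 59220) + (-10 + 1/71)) = (-714 + 10013)*(110893 - 709/71) = 9299*(7872694/71) = 73208181506/71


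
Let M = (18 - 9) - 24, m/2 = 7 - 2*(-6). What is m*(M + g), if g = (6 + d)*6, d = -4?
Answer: -114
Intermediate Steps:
m = 38 (m = 2*(7 - 2*(-6)) = 2*(7 + 12) = 2*19 = 38)
M = -15 (M = 9 - 24 = -15)
g = 12 (g = (6 - 4)*6 = 2*6 = 12)
m*(M + g) = 38*(-15 + 12) = 38*(-3) = -114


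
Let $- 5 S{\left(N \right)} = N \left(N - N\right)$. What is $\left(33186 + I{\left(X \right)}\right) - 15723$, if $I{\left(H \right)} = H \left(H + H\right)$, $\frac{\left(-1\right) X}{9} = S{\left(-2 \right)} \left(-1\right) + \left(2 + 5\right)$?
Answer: $25401$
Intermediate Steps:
$S{\left(N \right)} = 0$ ($S{\left(N \right)} = - \frac{N \left(N - N\right)}{5} = - \frac{N 0}{5} = \left(- \frac{1}{5}\right) 0 = 0$)
$X = -63$ ($X = - 9 \left(0 \left(-1\right) + \left(2 + 5\right)\right) = - 9 \left(0 + 7\right) = \left(-9\right) 7 = -63$)
$I{\left(H \right)} = 2 H^{2}$ ($I{\left(H \right)} = H 2 H = 2 H^{2}$)
$\left(33186 + I{\left(X \right)}\right) - 15723 = \left(33186 + 2 \left(-63\right)^{2}\right) - 15723 = \left(33186 + 2 \cdot 3969\right) - 15723 = \left(33186 + 7938\right) - 15723 = 41124 - 15723 = 25401$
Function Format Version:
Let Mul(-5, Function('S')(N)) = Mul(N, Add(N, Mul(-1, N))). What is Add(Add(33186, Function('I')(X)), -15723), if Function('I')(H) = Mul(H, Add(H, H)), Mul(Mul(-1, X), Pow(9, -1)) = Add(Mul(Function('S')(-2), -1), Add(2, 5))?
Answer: 25401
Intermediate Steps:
Function('S')(N) = 0 (Function('S')(N) = Mul(Rational(-1, 5), Mul(N, Add(N, Mul(-1, N)))) = Mul(Rational(-1, 5), Mul(N, 0)) = Mul(Rational(-1, 5), 0) = 0)
X = -63 (X = Mul(-9, Add(Mul(0, -1), Add(2, 5))) = Mul(-9, Add(0, 7)) = Mul(-9, 7) = -63)
Function('I')(H) = Mul(2, Pow(H, 2)) (Function('I')(H) = Mul(H, Mul(2, H)) = Mul(2, Pow(H, 2)))
Add(Add(33186, Function('I')(X)), -15723) = Add(Add(33186, Mul(2, Pow(-63, 2))), -15723) = Add(Add(33186, Mul(2, 3969)), -15723) = Add(Add(33186, 7938), -15723) = Add(41124, -15723) = 25401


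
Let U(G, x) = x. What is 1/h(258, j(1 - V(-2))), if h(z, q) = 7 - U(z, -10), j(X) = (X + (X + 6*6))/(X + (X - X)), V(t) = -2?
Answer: 1/17 ≈ 0.058824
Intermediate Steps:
j(X) = (36 + 2*X)/X (j(X) = (X + (X + 36))/(X + 0) = (X + (36 + X))/X = (36 + 2*X)/X)
h(z, q) = 17 (h(z, q) = 7 - 1*(-10) = 7 + 10 = 17)
1/h(258, j(1 - V(-2))) = 1/17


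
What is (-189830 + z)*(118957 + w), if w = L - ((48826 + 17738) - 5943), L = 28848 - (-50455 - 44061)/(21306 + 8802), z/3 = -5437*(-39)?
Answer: 292887109283503/7527 ≈ 3.8912e+10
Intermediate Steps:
z = 636129 (z = 3*(-5437*(-39)) = 3*212043 = 636129)
L = 217162525/7527 (L = 28848 - (-94516)/30108 = 28848 - 1*(-23629/7527) = 28848 + 23629/7527 = 217162525/7527 ≈ 28851.)
w = -239131742/7527 (w = 217162525/7527 - ((48826 + 17738) - 5943) = 217162525/7527 - (66564 - 5943) = 217162525/7527 - 1*60621 = 217162525/7527 - 60621 = -239131742/7527 ≈ -31770.)
(-189830 + z)*(118957 + w) = (-189830 + 636129)*(118957 - 239131742/7527) = 446299*(656257597/7527) = 292887109283503/7527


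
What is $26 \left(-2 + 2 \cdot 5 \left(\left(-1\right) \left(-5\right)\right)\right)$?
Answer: $1248$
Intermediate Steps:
$26 \left(-2 + 2 \cdot 5 \left(\left(-1\right) \left(-5\right)\right)\right) = 26 \left(-2 + 10 \cdot 5\right) = 26 \left(-2 + 50\right) = 26 \cdot 48 = 1248$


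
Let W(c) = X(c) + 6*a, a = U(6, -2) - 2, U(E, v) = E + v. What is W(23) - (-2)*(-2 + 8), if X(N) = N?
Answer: 47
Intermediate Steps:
a = 2 (a = (6 - 2) - 2 = 4 - 2 = 2)
W(c) = 12 + c (W(c) = c + 6*2 = c + 12 = 12 + c)
W(23) - (-2)*(-2 + 8) = (12 + 23) - (-2)*(-2 + 8) = 35 - (-2)*6 = 35 - 1*(-12) = 35 + 12 = 47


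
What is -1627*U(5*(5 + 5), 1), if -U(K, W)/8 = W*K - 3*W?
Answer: 611752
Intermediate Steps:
U(K, W) = 24*W - 8*K*W (U(K, W) = -8*(W*K - 3*W) = -8*(K*W - 3*W) = -8*(-3*W + K*W) = 24*W - 8*K*W)
-1627*U(5*(5 + 5), 1) = -13016*(3 - 5*(5 + 5)) = -13016*(3 - 5*10) = -13016*(3 - 1*50) = -13016*(3 - 50) = -13016*(-47) = -1627*(-376) = 611752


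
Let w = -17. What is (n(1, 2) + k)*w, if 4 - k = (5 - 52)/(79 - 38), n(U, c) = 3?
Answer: -5678/41 ≈ -138.49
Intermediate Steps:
k = 211/41 (k = 4 - (5 - 52)/(79 - 38) = 4 - (-47)/41 = 4 - 1*(-47/41) = 4 + 47/41 = 211/41 ≈ 5.1463)
(n(1, 2) + k)*w = (3 + 211/41)*(-17) = (334/41)*(-17) = -5678/41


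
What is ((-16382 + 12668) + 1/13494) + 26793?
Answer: 311428027/13494 ≈ 23079.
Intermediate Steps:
((-16382 + 12668) + 1/13494) + 26793 = (-3714 + 1/13494) + 26793 = -50116715/13494 + 26793 = 311428027/13494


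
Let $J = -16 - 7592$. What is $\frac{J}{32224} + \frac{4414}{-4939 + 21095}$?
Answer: $\frac{603809}{16269092} \approx 0.037114$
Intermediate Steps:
$J = -7608$ ($J = -16 - 7592 = -7608$)
$\frac{J}{32224} + \frac{4414}{-4939 + 21095} = - \frac{7608}{32224} + \frac{4414}{-4939 + 21095} = \left(-7608\right) \frac{1}{32224} + \frac{4414}{16156} = - \frac{951}{4028} + 4414 \cdot \frac{1}{16156} = - \frac{951}{4028} + \frac{2207}{8078} = \frac{603809}{16269092}$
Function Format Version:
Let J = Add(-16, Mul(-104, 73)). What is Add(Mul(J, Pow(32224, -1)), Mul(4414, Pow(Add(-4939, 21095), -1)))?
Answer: Rational(603809, 16269092) ≈ 0.037114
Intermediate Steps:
J = -7608 (J = Add(-16, -7592) = -7608)
Add(Mul(J, Pow(32224, -1)), Mul(4414, Pow(Add(-4939, 21095), -1))) = Add(Mul(-7608, Pow(32224, -1)), Mul(4414, Pow(Add(-4939, 21095), -1))) = Add(Mul(-7608, Rational(1, 32224)), Mul(4414, Pow(16156, -1))) = Add(Rational(-951, 4028), Mul(4414, Rational(1, 16156))) = Add(Rational(-951, 4028), Rational(2207, 8078)) = Rational(603809, 16269092)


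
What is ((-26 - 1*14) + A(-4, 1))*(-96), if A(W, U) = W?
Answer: 4224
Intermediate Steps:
((-26 - 1*14) + A(-4, 1))*(-96) = ((-26 - 1*14) - 4)*(-96) = ((-26 - 14) - 4)*(-96) = (-40 - 4)*(-96) = -44*(-96) = 4224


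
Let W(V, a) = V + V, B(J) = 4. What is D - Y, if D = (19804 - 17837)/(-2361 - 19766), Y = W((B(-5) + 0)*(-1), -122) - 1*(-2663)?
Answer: -8392736/3161 ≈ -2655.1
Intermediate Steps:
W(V, a) = 2*V
Y = 2655 (Y = 2*((4 + 0)*(-1)) - 1*(-2663) = 2*(4*(-1)) + 2663 = 2*(-4) + 2663 = -8 + 2663 = 2655)
D = -281/3161 (D = 1967/(-22127) = 1967*(-1/22127) = -281/3161 ≈ -0.088896)
D - Y = -281/3161 - 1*2655 = -281/3161 - 2655 = -8392736/3161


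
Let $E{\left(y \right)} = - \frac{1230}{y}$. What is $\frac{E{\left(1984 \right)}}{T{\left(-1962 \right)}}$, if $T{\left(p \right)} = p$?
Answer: $\frac{205}{648768} \approx 0.00031598$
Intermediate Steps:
$\frac{E{\left(1984 \right)}}{T{\left(-1962 \right)}} = \frac{\left(-1230\right) \frac{1}{1984}}{-1962} = \left(-1230\right) \frac{1}{1984} \left(- \frac{1}{1962}\right) = \left(- \frac{615}{992}\right) \left(- \frac{1}{1962}\right) = \frac{205}{648768}$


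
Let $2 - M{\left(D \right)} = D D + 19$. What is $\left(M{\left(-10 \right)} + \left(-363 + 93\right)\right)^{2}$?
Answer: $149769$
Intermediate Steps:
$M{\left(D \right)} = -17 - D^{2}$ ($M{\left(D \right)} = 2 - \left(D D + 19\right) = 2 - \left(D^{2} + 19\right) = 2 - \left(19 + D^{2}\right) = -17 - D^{2}$)
$\left(M{\left(-10 \right)} + \left(-363 + 93\right)\right)^{2} = \left(\left(-17 - \left(-10\right)^{2}\right) + \left(-363 + 93\right)\right)^{2} = \left(\left(-17 - 100\right) - 270\right)^{2} = \left(-117 - 270\right)^{2} = \left(-387\right)^{2} = 149769$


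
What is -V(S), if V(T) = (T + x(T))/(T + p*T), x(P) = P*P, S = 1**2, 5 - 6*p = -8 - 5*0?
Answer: -12/19 ≈ -0.63158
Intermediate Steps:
p = 13/6 (p = 5/6 - (-8 - 5*0)/6 = 5/6 - (-8 + 0)/6 = 5/6 - 1/6*(-8) = 5/6 + 4/3 = 13/6 ≈ 2.1667)
S = 1
x(P) = P**2
V(T) = 6*(T + T**2)/(19*T) (V(T) = (T + T**2)/(T + 13*T/6) = (T + T**2)/((19*T/6)) = (T + T**2)*(6/(19*T)) = 6*(T + T**2)/(19*T))
-V(S) = -(6/19 + (6/19)*1) = -(6/19 + 6/19) = -1*12/19 = -12/19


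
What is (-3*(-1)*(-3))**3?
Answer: -729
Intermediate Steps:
(-3*(-1)*(-3))**3 = (3*(-3))**3 = (-9)**3 = -729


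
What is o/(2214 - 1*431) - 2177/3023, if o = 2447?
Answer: 3515690/5390009 ≈ 0.65226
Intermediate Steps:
o/(2214 - 1*431) - 2177/3023 = 2447/(2214 - 1*431) - 2177/3023 = 2447/(2214 - 431) - 2177*1/3023 = 2447/1783 - 2177/3023 = 3515690/5390009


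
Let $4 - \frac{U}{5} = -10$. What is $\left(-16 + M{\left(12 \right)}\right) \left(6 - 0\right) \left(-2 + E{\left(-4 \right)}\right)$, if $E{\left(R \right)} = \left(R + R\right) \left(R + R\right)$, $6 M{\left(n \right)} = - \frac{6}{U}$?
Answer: $- \frac{208506}{35} \approx -5957.3$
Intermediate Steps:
$U = 70$ ($U = 20 - -50 = 20 + 50 = 70$)
$M{\left(n \right)} = - \frac{1}{70}$ ($M{\left(n \right)} = \frac{\left(-6\right) \frac{1}{70}}{6} = \frac{1}{6} \left(- \frac{3}{35}\right) = - \frac{1}{70}$)
$E{\left(R \right)} = 4 R^{2}$ ($E{\left(R \right)} = 2 R 2 R = 4 R^{2}$)
$\left(-16 + M{\left(12 \right)}\right) \left(6 - 0\right) \left(-2 + E{\left(-4 \right)}\right) = \left(-16 - \frac{1}{70}\right) \left(6 - 0\right) \left(-2 + 4 \left(-4\right)^{2}\right) = - \frac{1121 \left(6 + 0\right) \left(-2 + 4 \cdot 16\right)}{70} = - \frac{1121 \cdot 6 \left(-2 + 64\right)}{70} = - \frac{1121 \cdot 6 \cdot 62}{70} = \left(- \frac{1121}{70}\right) 372 = - \frac{208506}{35}$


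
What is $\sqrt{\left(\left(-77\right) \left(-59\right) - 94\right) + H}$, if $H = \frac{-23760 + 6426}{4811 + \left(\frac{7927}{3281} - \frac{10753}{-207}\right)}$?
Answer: $\frac{\sqrt{48539814721117519028907}}{3304393919} \approx 66.674$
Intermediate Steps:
$H = - \frac{11772680778}{3304393919}$ ($H = - \frac{17334}{4811 + \left(7927 \cdot \frac{1}{3281} - - \frac{10753}{207}\right)} = - \frac{17334}{4811 + \left(\frac{7927}{3281} + \frac{10753}{207}\right)} = - \frac{17334}{4811 + \frac{36921482}{679167}} = - \frac{17334}{\frac{3304393919}{679167}} = \left(-17334\right) \frac{679167}{3304393919} = - \frac{11772680778}{3304393919} \approx -3.5627$)
$\sqrt{\left(\left(-77\right) \left(-59\right) - 94\right) + H} = \sqrt{\left(\left(-77\right) \left(-59\right) - 94\right) - \frac{11772680778}{3304393919}} = \sqrt{\left(4543 - 94\right) - \frac{11772680778}{3304393919}} = \sqrt{4449 - \frac{11772680778}{3304393919}} = \sqrt{\frac{14689475864853}{3304393919}} = \frac{\sqrt{48539814721117519028907}}{3304393919}$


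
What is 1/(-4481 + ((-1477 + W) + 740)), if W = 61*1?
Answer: -1/5157 ≈ -0.00019391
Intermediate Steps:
W = 61
1/(-4481 + ((-1477 + W) + 740)) = 1/(-4481 + ((-1477 + 61) + 740)) = 1/(-4481 + (-1416 + 740)) = 1/(-4481 - 676) = 1/(-5157) = -1/5157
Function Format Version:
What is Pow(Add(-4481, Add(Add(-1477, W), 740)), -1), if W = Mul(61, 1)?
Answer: Rational(-1, 5157) ≈ -0.00019391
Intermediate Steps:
W = 61
Pow(Add(-4481, Add(Add(-1477, W), 740)), -1) = Pow(Add(-4481, Add(Add(-1477, 61), 740)), -1) = Pow(Add(-4481, Add(-1416, 740)), -1) = Pow(Add(-4481, -676), -1) = Pow(-5157, -1) = Rational(-1, 5157)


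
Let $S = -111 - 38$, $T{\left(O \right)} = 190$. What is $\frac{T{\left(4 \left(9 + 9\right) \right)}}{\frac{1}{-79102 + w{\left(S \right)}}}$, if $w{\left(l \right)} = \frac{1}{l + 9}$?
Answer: $- \frac{210411339}{14} \approx -1.5029 \cdot 10^{7}$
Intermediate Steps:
$S = -149$ ($S = -111 - 38 = -149$)
$w{\left(l \right)} = \frac{1}{9 + l}$
$\frac{T{\left(4 \left(9 + 9\right) \right)}}{\frac{1}{-79102 + w{\left(S \right)}}} = \frac{190}{\frac{1}{-79102 + \frac{1}{9 - 149}}} = \frac{190}{\frac{1}{-79102 + \frac{1}{-140}}} = \frac{190}{\frac{1}{-79102 - \frac{1}{140}}} = \frac{190}{\frac{1}{- \frac{11074281}{140}}} = \frac{190}{- \frac{140}{11074281}} = 190 \left(- \frac{11074281}{140}\right) = - \frac{210411339}{14}$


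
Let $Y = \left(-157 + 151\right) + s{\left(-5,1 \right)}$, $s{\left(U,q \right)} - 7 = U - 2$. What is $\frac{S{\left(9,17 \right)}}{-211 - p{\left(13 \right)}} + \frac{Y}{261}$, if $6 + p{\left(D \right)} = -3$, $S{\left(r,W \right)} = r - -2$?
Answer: $- \frac{1361}{17574} \approx -0.077444$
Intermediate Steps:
$s{\left(U,q \right)} = 5 + U$ ($s{\left(U,q \right)} = 7 + \left(U - 2\right) = 7 + \left(-2 + U\right) = 5 + U$)
$Y = -6$ ($Y = \left(-157 + 151\right) + \left(5 - 5\right) = -6 + 0 = -6$)
$S{\left(r,W \right)} = 2 + r$ ($S{\left(r,W \right)} = r + 2 = 2 + r$)
$p{\left(D \right)} = -9$ ($p{\left(D \right)} = -6 - 3 = -9$)
$\frac{S{\left(9,17 \right)}}{-211 - p{\left(13 \right)}} + \frac{Y}{261} = \frac{2 + 9}{-211 - -9} - \frac{6}{261} = \frac{11}{-211 + 9} - \frac{2}{87} = \frac{11}{-202} - \frac{2}{87} = 11 \left(- \frac{1}{202}\right) - \frac{2}{87} = - \frac{11}{202} - \frac{2}{87} = - \frac{1361}{17574}$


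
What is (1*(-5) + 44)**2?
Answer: 1521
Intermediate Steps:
(1*(-5) + 44)**2 = (-5 + 44)**2 = 39**2 = 1521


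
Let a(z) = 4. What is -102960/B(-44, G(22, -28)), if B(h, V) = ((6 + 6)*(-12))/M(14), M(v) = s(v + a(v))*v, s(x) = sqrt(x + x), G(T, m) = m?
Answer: 60060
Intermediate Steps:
s(x) = sqrt(2)*sqrt(x) (s(x) = sqrt(2*x) = sqrt(2)*sqrt(x))
M(v) = v*sqrt(2)*sqrt(4 + v) (M(v) = (sqrt(2)*sqrt(v + 4))*v = (sqrt(2)*sqrt(4 + v))*v = v*sqrt(2)*sqrt(4 + v))
B(h, V) = -12/7 (B(h, V) = ((6 + 6)*(-12))/((14*sqrt(8 + 2*14))) = (12*(-12))/((14*sqrt(8 + 28))) = -144/(14*sqrt(36)) = -144/(14*6) = -144/84 = -144*1/84 = -12/7)
-102960/B(-44, G(22, -28)) = -102960/(-12/7) = -102960*(-7/12) = 60060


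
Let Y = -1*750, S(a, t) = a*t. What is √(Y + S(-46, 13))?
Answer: 2*I*√337 ≈ 36.715*I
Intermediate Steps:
Y = -750
√(Y + S(-46, 13)) = √(-750 - 46*13) = √(-750 - 598) = √(-1348) = 2*I*√337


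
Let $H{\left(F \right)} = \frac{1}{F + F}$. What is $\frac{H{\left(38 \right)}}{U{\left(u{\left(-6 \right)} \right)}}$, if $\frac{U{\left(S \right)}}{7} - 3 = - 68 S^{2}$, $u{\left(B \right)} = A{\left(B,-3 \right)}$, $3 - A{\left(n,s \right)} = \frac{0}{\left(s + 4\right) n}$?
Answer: $- \frac{1}{323988} \approx -3.0865 \cdot 10^{-6}$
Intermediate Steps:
$H{\left(F \right)} = \frac{1}{2 F}$
$A{\left(n,s \right)} = 3$ ($A{\left(n,s \right)} = 3 - \frac{0}{\left(s + 4\right) n} = 3 - \frac{0}{\left(4 + s\right) n} = 3 - \frac{0}{n \left(4 + s\right)} = 3 - 0 \frac{1}{n \left(4 + s\right)} = 3 - 0 = 3 + 0 = 3$)
$u{\left(B \right)} = 3$
$U{\left(S \right)} = 21 - 476 S^{2}$ ($U{\left(S \right)} = 21 + 7 \left(- 68 S^{2}\right) = 21 - 476 S^{2}$)
$\frac{H{\left(38 \right)}}{U{\left(u{\left(-6 \right)} \right)}} = \frac{\frac{1}{2} \cdot \frac{1}{38}}{21 - 476 \cdot 3^{2}} = \frac{\frac{1}{2} \cdot \frac{1}{38}}{21 - 4284} = \frac{1}{76 \left(21 - 4284\right)} = \frac{1}{76 \left(-4263\right)} = \frac{1}{76} \left(- \frac{1}{4263}\right) = - \frac{1}{323988}$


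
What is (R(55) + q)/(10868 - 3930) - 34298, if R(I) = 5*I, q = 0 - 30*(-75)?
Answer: -237956999/6938 ≈ -34298.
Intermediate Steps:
q = 2250 (q = 0 + 2250 = 2250)
(R(55) + q)/(10868 - 3930) - 34298 = (5*55 + 2250)/(10868 - 3930) - 34298 = (275 + 2250)/6938 - 34298 = 2525*(1/6938) - 34298 = 2525/6938 - 34298 = -237956999/6938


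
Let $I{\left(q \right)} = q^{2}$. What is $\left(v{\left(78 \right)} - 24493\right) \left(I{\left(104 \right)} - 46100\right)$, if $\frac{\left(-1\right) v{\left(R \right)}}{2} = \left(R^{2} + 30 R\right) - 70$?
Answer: $1453736084$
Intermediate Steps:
$v{\left(R \right)} = 140 - 60 R - 2 R^{2}$ ($v{\left(R \right)} = - 2 \left(\left(R^{2} + 30 R\right) - 70\right) = - 2 \left(-70 + R^{2} + 30 R\right) = 140 - 60 R - 2 R^{2}$)
$\left(v{\left(78 \right)} - 24493\right) \left(I{\left(104 \right)} - 46100\right) = \left(\left(140 - 4680 - 2 \cdot 78^{2}\right) - 24493\right) \left(104^{2} - 46100\right) = \left(\left(140 - 4680 - 12168\right) - 24493\right) \left(10816 - 46100\right) = \left(\left(140 - 4680 - 12168\right) - 24493\right) \left(-35284\right) = \left(-16708 - 24493\right) \left(-35284\right) = \left(-41201\right) \left(-35284\right) = 1453736084$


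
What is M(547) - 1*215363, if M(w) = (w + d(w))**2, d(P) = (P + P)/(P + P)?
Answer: 84941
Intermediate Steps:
d(P) = 1 (d(P) = (2*P)/((2*P)) = (2*P)*(1/(2*P)) = 1)
M(w) = (1 + w)**2 (M(w) = (w + 1)**2 = (1 + w)**2)
M(547) - 1*215363 = (1 + 547)**2 - 1*215363 = 548**2 - 215363 = 300304 - 215363 = 84941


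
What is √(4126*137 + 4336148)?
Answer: √4901410 ≈ 2213.9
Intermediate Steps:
√(4126*137 + 4336148) = √(565262 + 4336148) = √4901410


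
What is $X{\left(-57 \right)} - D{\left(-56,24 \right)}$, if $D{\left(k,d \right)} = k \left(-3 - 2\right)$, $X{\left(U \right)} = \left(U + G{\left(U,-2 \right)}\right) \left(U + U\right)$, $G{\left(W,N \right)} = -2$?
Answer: $6446$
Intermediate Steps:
$X{\left(U \right)} = 2 U \left(-2 + U\right)$ ($X{\left(U \right)} = \left(U - 2\right) \left(U + U\right) = \left(-2 + U\right) 2 U = 2 U \left(-2 + U\right)$)
$D{\left(k,d \right)} = - 5 k$ ($D{\left(k,d \right)} = k \left(-5\right) = - 5 k$)
$X{\left(-57 \right)} - D{\left(-56,24 \right)} = 2 \left(-57\right) \left(-2 - 57\right) - \left(-5\right) \left(-56\right) = 2 \left(-57\right) \left(-59\right) - 280 = 6726 - 280 = 6446$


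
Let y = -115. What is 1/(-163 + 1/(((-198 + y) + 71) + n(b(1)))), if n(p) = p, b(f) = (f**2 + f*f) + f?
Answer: -239/38958 ≈ -0.0061348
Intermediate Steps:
b(f) = f + 2*f**2 (b(f) = (f**2 + f**2) + f = 2*f**2 + f = f + 2*f**2)
1/(-163 + 1/(((-198 + y) + 71) + n(b(1)))) = 1/(-163 + 1/(((-198 - 115) + 71) + 1*(1 + 2*1))) = 1/(-163 + 1/((-313 + 71) + 1*(1 + 2))) = 1/(-163 + 1/(-242 + 1*3)) = 1/(-163 + 1/(-242 + 3)) = 1/(-163 + 1/(-239)) = 1/(-163 - 1/239) = 1/(-38958/239) = -239/38958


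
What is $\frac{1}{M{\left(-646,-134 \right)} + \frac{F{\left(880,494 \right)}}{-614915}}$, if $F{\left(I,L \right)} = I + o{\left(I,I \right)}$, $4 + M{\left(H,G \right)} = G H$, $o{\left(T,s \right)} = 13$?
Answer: $\frac{614915}{53227041507} \approx 1.1553 \cdot 10^{-5}$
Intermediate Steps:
$M{\left(H,G \right)} = -4 + G H$
$F{\left(I,L \right)} = 13 + I$ ($F{\left(I,L \right)} = I + 13 = 13 + I$)
$\frac{1}{M{\left(-646,-134 \right)} + \frac{F{\left(880,494 \right)}}{-614915}} = \frac{1}{\left(-4 - -86564\right) + \frac{13 + 880}{-614915}} = \frac{1}{\left(-4 + 86564\right) + 893 \left(- \frac{1}{614915}\right)} = \frac{1}{86560 - \frac{893}{614915}} = \frac{1}{\frac{53227041507}{614915}} = \frac{614915}{53227041507}$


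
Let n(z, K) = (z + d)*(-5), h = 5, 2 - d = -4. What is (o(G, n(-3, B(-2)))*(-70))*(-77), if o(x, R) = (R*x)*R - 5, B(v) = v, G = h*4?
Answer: 24228050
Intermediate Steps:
d = 6 (d = 2 - 1*(-4) = 2 + 4 = 6)
G = 20 (G = 5*4 = 20)
n(z, K) = -30 - 5*z (n(z, K) = (z + 6)*(-5) = (6 + z)*(-5) = -30 - 5*z)
o(x, R) = -5 + x*R**2 (o(x, R) = x*R**2 - 5 = -5 + x*R**2)
(o(G, n(-3, B(-2)))*(-70))*(-77) = ((-5 + 20*(-30 - 5*(-3))**2)*(-70))*(-77) = ((-5 + 20*(-30 + 15)**2)*(-70))*(-77) = ((-5 + 20*(-15)**2)*(-70))*(-77) = ((-5 + 20*225)*(-70))*(-77) = ((-5 + 4500)*(-70))*(-77) = (4495*(-70))*(-77) = -314650*(-77) = 24228050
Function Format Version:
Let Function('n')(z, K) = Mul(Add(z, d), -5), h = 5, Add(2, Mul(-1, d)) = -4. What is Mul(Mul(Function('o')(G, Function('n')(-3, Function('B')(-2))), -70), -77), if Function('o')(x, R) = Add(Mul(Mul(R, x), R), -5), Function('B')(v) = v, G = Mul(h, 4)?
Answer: 24228050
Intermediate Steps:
d = 6 (d = Add(2, Mul(-1, -4)) = Add(2, 4) = 6)
G = 20 (G = Mul(5, 4) = 20)
Function('n')(z, K) = Add(-30, Mul(-5, z)) (Function('n')(z, K) = Mul(Add(z, 6), -5) = Mul(Add(6, z), -5) = Add(-30, Mul(-5, z)))
Function('o')(x, R) = Add(-5, Mul(x, Pow(R, 2))) (Function('o')(x, R) = Add(Mul(x, Pow(R, 2)), -5) = Add(-5, Mul(x, Pow(R, 2))))
Mul(Mul(Function('o')(G, Function('n')(-3, Function('B')(-2))), -70), -77) = Mul(Mul(Add(-5, Mul(20, Pow(Add(-30, Mul(-5, -3)), 2))), -70), -77) = Mul(Mul(Add(-5, Mul(20, Pow(Add(-30, 15), 2))), -70), -77) = Mul(Mul(Add(-5, Mul(20, Pow(-15, 2))), -70), -77) = Mul(Mul(Add(-5, Mul(20, 225)), -70), -77) = Mul(Mul(Add(-5, 4500), -70), -77) = Mul(Mul(4495, -70), -77) = Mul(-314650, -77) = 24228050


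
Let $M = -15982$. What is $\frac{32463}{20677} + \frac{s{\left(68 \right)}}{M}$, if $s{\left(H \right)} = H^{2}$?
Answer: $\frac{211606609}{165229907} \approx 1.2807$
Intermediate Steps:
$\frac{32463}{20677} + \frac{s{\left(68 \right)}}{M} = \frac{32463}{20677} + \frac{68^{2}}{-15982} = 32463 \cdot \frac{1}{20677} + 4624 \left(- \frac{1}{15982}\right) = \frac{32463}{20677} - \frac{2312}{7991} = \frac{211606609}{165229907}$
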